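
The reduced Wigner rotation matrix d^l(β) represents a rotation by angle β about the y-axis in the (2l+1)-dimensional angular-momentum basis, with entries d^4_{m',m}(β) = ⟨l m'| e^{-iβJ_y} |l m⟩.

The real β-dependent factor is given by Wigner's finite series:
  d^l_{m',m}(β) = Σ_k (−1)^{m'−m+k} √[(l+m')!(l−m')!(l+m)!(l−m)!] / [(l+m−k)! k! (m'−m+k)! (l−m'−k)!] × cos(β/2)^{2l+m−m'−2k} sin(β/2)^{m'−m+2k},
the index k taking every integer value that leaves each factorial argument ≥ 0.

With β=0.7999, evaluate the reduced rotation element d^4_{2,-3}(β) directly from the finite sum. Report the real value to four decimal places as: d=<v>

d^4_{2,-3}(β=0.7999) via Wigner's sum:
With c≡cos(β/2)=0.921080 and s≡sin(β/2)=0.389372, N=[720·2·1·5040]^{1/2}=2693.993318
Admissible k: 0..1 (factorial args all ≥0)
  k=0: (−1)^5·2693.9933/(240)·0.9211^3·0.3894^5 = -0.078506
  k=1: (−1)^6·2693.9933/(720)·0.9211^1·0.3894^7 = +0.004676
d^4_{2,-3}(0.7999) = -0.078506 +0.004676 = -0.073830

d=-0.0738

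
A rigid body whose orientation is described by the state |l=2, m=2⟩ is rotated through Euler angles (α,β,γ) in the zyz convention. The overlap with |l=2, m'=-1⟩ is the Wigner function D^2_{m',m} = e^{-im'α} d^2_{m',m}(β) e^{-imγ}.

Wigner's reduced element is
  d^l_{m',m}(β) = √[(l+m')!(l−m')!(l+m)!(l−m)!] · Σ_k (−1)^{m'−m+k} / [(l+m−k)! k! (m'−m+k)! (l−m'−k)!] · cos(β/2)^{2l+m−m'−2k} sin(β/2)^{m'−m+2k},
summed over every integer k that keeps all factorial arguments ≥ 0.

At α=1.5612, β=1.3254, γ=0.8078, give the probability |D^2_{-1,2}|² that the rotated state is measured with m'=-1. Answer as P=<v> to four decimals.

P=0.1348

First d^2_{-1,2}(β=1.3254), then the phase factors e^{-i(-1)α} and e^{-i(2)γ}:
c=cos(1.3254/2)=0.788334, s=sin(1.3254/2)=0.615248; N=√[1·6·24·1]=12.000000
k∈{3} keeps every argument non-negative
  k=3: (−1)^0·12.0000/(6)·0.7883^1·0.6152^3 = +0.367189
d^2_{-1,2}(1.3254) = +0.367189
|D^2_{-1,2}|² = |d^2_{-1,2}(β)|² = (+0.367189)² = 0.134828 (the z-rotation phases have unit modulus)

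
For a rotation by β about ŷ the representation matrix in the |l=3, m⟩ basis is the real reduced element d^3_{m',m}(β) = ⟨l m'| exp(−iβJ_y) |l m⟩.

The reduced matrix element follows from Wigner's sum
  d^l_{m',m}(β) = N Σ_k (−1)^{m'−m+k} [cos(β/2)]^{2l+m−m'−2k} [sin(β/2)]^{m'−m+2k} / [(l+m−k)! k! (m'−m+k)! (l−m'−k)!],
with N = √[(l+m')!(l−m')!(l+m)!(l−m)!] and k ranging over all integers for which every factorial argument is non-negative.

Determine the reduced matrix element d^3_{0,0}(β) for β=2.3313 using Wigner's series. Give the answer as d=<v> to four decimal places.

d^3_{0,0}(β=2.3313) via Wigner's sum:
c=cos(2.3313/2)=0.394153, s=sin(2.3313/2)=0.919045; N=√[6·6·6·6]=36.000000
The bounds max(0,m−m')=0 and min(l+m,l−m')=3 give 4 terms
  k=0: (−1)^0·36.0000/(36)·0.3942^6·0.9190^0 = +0.003750
  k=1: (−1)^1·36.0000/(4)·0.3942^4·0.9190^2 = -0.183475
  k=2: (−1)^2·36.0000/(4)·0.3942^2·0.9190^4 = +0.997515
  k=3: (−1)^3·36.0000/(36)·0.3942^0·0.9190^6 = -0.602587
d^3_{0,0}(2.3313) = +0.003750 -0.183475 +0.997515 -0.602587 = +0.215202

d=0.2152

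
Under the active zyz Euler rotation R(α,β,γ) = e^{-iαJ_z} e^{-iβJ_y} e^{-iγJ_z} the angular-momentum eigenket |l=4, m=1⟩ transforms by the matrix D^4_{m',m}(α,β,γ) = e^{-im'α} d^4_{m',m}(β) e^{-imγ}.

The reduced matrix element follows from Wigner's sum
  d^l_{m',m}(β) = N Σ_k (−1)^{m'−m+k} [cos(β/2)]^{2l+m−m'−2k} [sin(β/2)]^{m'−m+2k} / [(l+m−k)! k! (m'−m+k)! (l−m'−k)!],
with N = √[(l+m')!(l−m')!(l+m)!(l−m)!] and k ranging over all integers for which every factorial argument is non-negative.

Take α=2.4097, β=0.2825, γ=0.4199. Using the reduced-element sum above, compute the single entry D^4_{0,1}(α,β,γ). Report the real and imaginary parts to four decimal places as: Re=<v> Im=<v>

Re=0.4723 Im=-0.2109

Split into d^4_{0,1}(β=0.2825) × two z-phases.
c=cos(0.2825/2)=0.990041, s=sin(0.2825/2)=0.140781; N=√[24·24·120·6]=643.987578
k: max(0,(1)−(0))=1 … min(4+(1),4−(0))=4
  k=1: (−1)^0·643.9876/(144)·0.9900^7·0.1408^1 = +0.586989
  k=2: (−1)^1·643.9876/(24)·0.9900^5·0.1408^3 = -0.071213
  k=3: (−1)^2·643.9876/(24)·0.9900^3·0.1408^5 = +0.001440
  k=4: (−1)^3·643.9876/(144)·0.9900^1·0.1408^7 = -0.000005
d^4_{0,1}(0.2825) = +0.586989 -0.071213 +0.001440 -0.000005 = +0.517211
Attach z-rotation phases: D = e^{-i(0)(2.4097)}·(+0.517211)·e^{-i(1)(0.4199)} = +0.472280-0.210851i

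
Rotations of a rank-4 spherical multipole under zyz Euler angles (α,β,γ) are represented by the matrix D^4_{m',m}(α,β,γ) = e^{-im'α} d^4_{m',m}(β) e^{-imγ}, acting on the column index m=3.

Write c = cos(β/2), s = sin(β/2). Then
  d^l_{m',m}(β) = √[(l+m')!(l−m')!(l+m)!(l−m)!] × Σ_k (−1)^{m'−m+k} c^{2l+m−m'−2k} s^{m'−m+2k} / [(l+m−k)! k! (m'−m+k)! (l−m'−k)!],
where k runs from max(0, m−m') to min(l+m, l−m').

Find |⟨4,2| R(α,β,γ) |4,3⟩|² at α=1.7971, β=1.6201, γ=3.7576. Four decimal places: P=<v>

First d^4_{2,3}(β=1.6201), then the phase factors e^{-i(2)α} and e^{-i(3)γ}:
Half-angle: c=0.689462, s=0.724322. N=√(720·2·5040·1)=2693.993318
k∈{1,2} keeps every argument non-negative
  k=1: (−1)^0·2693.9933/(720)·0.6895^7·0.7243^1 = +0.200710
  k=2: (−1)^1·2693.9933/(240)·0.6895^5·0.7243^3 = -0.664557
d^4_{2,3}(1.6201) = +0.200710 -0.664557 = -0.463847
|D^4_{2,3}|² = |d^4_{2,3}(β)|² = (-0.463847)² = 0.215154 (the z-rotation phases have unit modulus)

P=0.2152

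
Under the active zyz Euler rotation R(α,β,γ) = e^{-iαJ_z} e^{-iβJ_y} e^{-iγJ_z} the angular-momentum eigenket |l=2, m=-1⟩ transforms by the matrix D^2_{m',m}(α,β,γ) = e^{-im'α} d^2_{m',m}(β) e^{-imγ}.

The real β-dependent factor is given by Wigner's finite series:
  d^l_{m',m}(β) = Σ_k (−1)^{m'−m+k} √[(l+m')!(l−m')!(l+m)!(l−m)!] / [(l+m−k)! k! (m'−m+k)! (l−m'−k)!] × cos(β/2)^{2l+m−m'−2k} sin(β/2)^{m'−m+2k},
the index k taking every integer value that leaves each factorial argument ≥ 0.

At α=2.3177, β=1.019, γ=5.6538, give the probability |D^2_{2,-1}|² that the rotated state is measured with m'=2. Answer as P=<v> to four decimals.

P=0.0410

D^2_{2,-1}(2.3177,1.019,5.6538) = e^{-i·2·2.3177}·d^2_{2,-1}(1.019)·e^{-i·-1·5.6538}. Compute d first:
With c≡cos(β/2)=0.872988 and s≡sin(β/2)=0.487741, N=[24·1·1·6]^{1/2}=12.000000
The bounds max(0,m−m')=0 and min(l+m,l−m')=0 give 1 term
  k=0: (−1)^3·12.0000/(6)·0.8730^1·0.4877^3 = -0.202584
d^2_{2,-1}(1.019) = -0.202584
|D^2_{2,-1}|² = |d^2_{2,-1}(β)|² = (-0.202584)² = 0.041040 (the z-rotation phases have unit modulus)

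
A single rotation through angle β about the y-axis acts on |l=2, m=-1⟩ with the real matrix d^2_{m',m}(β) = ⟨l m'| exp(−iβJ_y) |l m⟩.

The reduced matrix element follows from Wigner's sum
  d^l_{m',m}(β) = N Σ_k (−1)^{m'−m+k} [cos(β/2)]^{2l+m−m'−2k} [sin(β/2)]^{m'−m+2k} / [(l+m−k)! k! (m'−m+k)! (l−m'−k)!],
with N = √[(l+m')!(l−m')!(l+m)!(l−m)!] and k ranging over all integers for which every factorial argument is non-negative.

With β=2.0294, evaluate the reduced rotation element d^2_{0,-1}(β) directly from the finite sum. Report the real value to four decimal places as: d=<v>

d^2_{0,-1}(β=2.0294) via Wigner's sum:
With c≡cos(β/2)=0.527875 and s≡sin(β/2)=0.849322, N=[2·2·1·6]^{1/2}=4.898979
k∈{0,1} keeps every argument non-negative
  k=0: (−1)^1·4.8990/(2)·0.5279^3·0.8493^1 = -0.306014
  k=1: (−1)^2·4.8990/(2)·0.5279^1·0.8493^3 = +0.792180
d^2_{0,-1}(2.0294) = -0.306014 +0.792180 = +0.486167

d=0.4862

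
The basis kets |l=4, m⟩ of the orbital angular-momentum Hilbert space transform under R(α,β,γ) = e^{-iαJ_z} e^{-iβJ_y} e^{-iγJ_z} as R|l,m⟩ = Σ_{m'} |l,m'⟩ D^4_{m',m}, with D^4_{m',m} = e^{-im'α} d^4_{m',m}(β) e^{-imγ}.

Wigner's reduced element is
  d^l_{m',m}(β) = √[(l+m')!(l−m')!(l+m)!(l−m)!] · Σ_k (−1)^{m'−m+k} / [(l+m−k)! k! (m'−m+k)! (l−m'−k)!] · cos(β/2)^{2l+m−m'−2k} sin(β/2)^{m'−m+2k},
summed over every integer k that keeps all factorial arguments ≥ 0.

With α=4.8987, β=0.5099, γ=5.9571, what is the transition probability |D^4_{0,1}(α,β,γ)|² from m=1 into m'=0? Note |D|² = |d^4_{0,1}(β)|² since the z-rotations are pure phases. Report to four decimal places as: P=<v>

P=0.3085

First d^4_{0,1}(β=0.5099), then the phase factors e^{-i(0)α} and e^{-i(1)γ}:
c=cos(0.5099/2)=0.967676, s=sin(0.5099/2)=0.252197; N=√[24·24·120·6]=643.987578
Admissible k: 1..4 (factorial args all ≥0)
  k=1: (−1)^0·643.9876/(144)·0.9677^7·0.2522^1 = +0.896116
  k=2: (−1)^1·643.9876/(24)·0.9677^5·0.2522^3 = -0.365204
  k=3: (−1)^2·643.9876/(24)·0.9677^3·0.2522^5 = +0.024806
  k=4: (−1)^3·643.9876/(144)·0.9677^1·0.2522^7 = -0.000281
d^4_{0,1}(0.5099) = +0.896116 -0.365204 +0.024806 -0.000281 = +0.555437
|D^4_{0,1}|² = |d^4_{0,1}(β)|² = (+0.555437)² = 0.308511 (the z-rotation phases have unit modulus)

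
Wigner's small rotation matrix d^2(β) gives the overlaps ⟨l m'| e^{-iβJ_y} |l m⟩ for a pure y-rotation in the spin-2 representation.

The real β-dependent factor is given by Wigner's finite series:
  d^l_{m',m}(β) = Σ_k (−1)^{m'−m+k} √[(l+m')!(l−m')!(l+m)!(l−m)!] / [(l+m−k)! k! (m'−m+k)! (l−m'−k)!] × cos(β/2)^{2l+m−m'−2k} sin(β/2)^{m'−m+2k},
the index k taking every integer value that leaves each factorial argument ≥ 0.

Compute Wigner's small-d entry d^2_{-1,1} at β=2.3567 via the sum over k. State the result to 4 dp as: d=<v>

d^2_{-1,1}(β=2.3567) via Wigner's sum:
With c≡cos(β/2)=0.382450 and s≡sin(β/2)=0.923976, N=[1·6·6·1]^{1/2}=6.000000
k∈{2,3} keeps every argument non-negative
  k=2: (−1)^0·6.0000/(2)·0.3824^2·0.9240^2 = +0.374621
  k=3: (−1)^1·6.0000/(6)·0.3824^0·0.9240^4 = -0.728858
d^2_{-1,1}(2.3567) = +0.374621 -0.728858 = -0.354238

d=-0.3542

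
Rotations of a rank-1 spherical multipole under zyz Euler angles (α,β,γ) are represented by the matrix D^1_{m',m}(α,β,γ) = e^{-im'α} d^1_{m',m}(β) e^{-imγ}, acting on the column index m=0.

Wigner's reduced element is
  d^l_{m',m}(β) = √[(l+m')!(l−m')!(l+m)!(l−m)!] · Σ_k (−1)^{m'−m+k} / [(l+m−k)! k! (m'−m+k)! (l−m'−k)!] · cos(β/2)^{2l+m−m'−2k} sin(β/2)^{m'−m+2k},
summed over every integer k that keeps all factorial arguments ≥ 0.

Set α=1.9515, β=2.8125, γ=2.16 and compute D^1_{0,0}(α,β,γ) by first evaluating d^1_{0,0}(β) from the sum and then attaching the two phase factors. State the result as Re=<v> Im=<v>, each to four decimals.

Re=-0.9463 Im=0.0000

Split into d^1_{0,0}(β=2.8125) × two z-phases.
Half-angle: c=0.163805, s=0.986493. N=√(1·1·1·1)=1.000000
k: max(0,(0)−(0))=0 … min(1+(0),1−(0))=1
  k=0: (−1)^0·1.0000/(1)·0.1638^2·0.9865^0 = +0.026832
  k=1: (−1)^1·1.0000/(1)·0.1638^0·0.9865^2 = -0.973168
d^1_{0,0}(2.8125) = +0.026832 -0.973168 = -0.946336
Phases: e^{-i·(0)·1.9515}=+1.000000+0.000000i, e^{-i·(0)·2.16}=+1.000000+0.000000i ⇒ D=-0.946336+0.000000i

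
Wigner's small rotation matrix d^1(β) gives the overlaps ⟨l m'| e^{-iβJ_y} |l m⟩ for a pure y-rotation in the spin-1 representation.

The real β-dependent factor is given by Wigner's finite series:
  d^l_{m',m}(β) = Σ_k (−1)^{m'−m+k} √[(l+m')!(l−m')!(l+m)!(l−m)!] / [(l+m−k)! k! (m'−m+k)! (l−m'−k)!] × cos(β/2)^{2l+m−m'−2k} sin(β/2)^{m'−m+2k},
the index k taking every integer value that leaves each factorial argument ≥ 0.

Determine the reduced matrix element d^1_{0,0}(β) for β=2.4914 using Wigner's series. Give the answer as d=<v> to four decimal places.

d=-0.7960

d^1_{0,0}(β=2.4914) via Wigner's sum:
c=cos(2.4914/2)=0.319400, s=sin(2.4914/2)=0.947620; N=√[1·1·1·1]=1.000000
Admissible k: 0..1 (factorial args all ≥0)
  k=0: (−1)^0·1.0000/(1)·0.3194^2·0.9476^0 = +0.102016
  k=1: (−1)^1·1.0000/(1)·0.3194^0·0.9476^2 = -0.897984
d^1_{0,0}(2.4914) = +0.102016 -0.897984 = -0.795967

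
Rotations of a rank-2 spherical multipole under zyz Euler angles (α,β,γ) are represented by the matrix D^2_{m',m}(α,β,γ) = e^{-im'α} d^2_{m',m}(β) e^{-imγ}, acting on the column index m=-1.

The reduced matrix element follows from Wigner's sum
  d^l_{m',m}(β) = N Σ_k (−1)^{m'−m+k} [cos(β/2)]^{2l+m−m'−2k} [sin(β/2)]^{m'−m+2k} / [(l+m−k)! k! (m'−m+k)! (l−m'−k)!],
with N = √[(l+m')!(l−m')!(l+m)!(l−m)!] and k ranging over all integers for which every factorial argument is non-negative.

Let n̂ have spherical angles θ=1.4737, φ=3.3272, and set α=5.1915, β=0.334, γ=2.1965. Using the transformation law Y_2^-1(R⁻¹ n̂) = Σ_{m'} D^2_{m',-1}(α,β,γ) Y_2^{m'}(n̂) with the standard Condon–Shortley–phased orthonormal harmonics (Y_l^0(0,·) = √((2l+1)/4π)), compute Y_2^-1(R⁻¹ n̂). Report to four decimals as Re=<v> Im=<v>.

Re=0.0013 Im=0.0017

Need the full column D^2_{m',-1} for m'=−2..2 at α=5.1915, β=0.334, γ=2.1965.
cos(β/2)=0.986088, sin(β/2)=0.166225
d^2_{-2,-1}: single k=1 term ⇒ +0.318767;  D = +0.318739+0.004185i
d^2_{-1,-1}: k∈[0..1] ⇒ +0.945502 -0.080602 = +0.864900;  D = +0.388600+0.772685i
d^2_{0,-1}: k∈[0..1] ⇒ -0.390408 +0.011094 = -0.379314;  D = +0.222152-0.307453i
d^2_{1,-1}: k∈[0..1] ⇒ +0.080602 -0.000763 = +0.079838;  D = -0.078982-0.011662i
d^2_{2,-1}: single k=0 term ⇒ -0.009058;  D = +0.002957+0.008562i
Y_2^{m'}(θ=1.4737,φ=3.3272) and Σ D·Y over m':
  (+0.3187+0.0042i)·(+0.3566-0.1388i)  (+0.3886+0.7727i)·(-0.0733+0.0138i)  (+0.2222-0.3075i)·(-0.3065+0.0000i)  (-0.0790-0.0117i)·(+0.0733+0.0138i)  (+0.0030+0.0086i)·(+0.3566+0.1388i)
Y_2^-1(R⁻¹ n̂) = +0.001290+0.001745i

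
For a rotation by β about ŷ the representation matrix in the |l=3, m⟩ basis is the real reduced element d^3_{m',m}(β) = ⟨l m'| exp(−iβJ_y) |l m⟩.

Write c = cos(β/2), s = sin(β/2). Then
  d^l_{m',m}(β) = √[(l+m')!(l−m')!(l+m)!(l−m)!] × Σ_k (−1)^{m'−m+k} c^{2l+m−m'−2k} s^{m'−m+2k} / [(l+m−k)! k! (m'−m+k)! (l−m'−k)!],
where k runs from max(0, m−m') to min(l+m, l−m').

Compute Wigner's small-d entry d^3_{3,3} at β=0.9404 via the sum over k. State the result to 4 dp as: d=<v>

d^3_{3,3}(β=0.9404) via Wigner's sum:
With c≡cos(β/2)=0.891478 and s≡sin(β/2)=0.453065, N=[720·1·720·1]^{1/2}=720.000000
k: max(0,(3)−(3))=0 … min(3+(3),3−(3))=0
  k=0: (−1)^0·720.0000/(720)·0.8915^6·0.4531^0 = +0.501953
d^3_{3,3}(0.9404) = +0.501953

d=0.5020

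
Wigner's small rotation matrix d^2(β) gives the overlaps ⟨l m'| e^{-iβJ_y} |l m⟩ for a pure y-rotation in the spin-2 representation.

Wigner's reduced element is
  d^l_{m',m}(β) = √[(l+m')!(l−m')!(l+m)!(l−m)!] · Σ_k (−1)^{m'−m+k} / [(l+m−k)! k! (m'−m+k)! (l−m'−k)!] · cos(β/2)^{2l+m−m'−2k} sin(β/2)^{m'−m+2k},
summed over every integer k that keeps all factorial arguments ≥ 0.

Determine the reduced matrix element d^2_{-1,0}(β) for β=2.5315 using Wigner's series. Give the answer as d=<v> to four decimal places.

d^2_{-1,0}(β=2.5315) via Wigner's sum:
c=cos(2.5315/2)=0.300337, s=sin(2.5315/2)=0.953833; N=√[1·6·2·2]=4.898979
Admissible k: 1..2 (factorial args all ≥0)
  k=1: (−1)^0·4.8990/(2)·0.3003^3·0.9538^1 = +0.063296
  k=2: (−1)^1·4.8990/(2)·0.3003^1·0.9538^3 = -0.638414
d^2_{-1,0}(2.5315) = +0.063296 -0.638414 = -0.575118

d=-0.5751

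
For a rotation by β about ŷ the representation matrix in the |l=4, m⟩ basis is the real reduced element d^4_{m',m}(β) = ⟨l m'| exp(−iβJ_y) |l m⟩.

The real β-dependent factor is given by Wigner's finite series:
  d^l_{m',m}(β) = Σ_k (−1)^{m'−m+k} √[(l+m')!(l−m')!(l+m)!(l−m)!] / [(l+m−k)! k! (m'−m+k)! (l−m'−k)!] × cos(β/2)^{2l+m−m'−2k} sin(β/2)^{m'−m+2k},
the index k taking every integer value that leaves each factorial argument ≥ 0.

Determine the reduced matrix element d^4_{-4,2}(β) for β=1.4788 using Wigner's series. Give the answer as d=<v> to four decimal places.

d=0.2704

d^4_{-4,2}(β=1.4788) via Wigner's sum:
With c≡cos(β/2)=0.738873 and s≡sin(β/2)=0.673845, N=[1·40320·720·2]^{1/2}=7619.763776
Admissible k: 6..6 (factorial args all ≥0)
  k=6: (−1)^0·7619.7638/(1440)·0.7389^2·0.6738^6 = +0.270444
d^4_{-4,2}(1.4788) = +0.270444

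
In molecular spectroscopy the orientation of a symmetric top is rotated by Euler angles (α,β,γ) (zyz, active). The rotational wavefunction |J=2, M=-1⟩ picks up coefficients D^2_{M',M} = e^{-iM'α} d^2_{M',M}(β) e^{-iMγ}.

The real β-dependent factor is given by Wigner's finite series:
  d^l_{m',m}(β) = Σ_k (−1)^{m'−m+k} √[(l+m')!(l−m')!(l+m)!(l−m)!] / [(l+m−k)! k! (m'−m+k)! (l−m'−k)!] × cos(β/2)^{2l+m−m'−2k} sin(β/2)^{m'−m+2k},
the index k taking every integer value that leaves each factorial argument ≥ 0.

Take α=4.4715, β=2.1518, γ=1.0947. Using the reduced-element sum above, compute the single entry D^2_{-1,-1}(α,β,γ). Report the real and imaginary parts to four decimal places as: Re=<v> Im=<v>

Re=-0.3567 Im=0.3109

Split into d^2_{-1,-1}(β=2.1518) × two z-phases.
Half-angle: c=0.474940, s=0.880018. N=√(1·6·1·6)=6.000000
The bounds max(0,m−m')=0 and min(l+m,l−m')=1 give 2 terms
  k=0: (−1)^0·6.0000/(6)·0.4749^4·0.8800^0 = +0.050881
  k=1: (−1)^1·6.0000/(2)·0.4749^2·0.8800^2 = -0.524062
d^2_{-1,-1}(2.1518) = +0.050881 -0.524062 = -0.473181
D = (-0.238566-0.971126i)·(-0.473181)·(+0.458313+0.888791i) = -0.356679+0.310934i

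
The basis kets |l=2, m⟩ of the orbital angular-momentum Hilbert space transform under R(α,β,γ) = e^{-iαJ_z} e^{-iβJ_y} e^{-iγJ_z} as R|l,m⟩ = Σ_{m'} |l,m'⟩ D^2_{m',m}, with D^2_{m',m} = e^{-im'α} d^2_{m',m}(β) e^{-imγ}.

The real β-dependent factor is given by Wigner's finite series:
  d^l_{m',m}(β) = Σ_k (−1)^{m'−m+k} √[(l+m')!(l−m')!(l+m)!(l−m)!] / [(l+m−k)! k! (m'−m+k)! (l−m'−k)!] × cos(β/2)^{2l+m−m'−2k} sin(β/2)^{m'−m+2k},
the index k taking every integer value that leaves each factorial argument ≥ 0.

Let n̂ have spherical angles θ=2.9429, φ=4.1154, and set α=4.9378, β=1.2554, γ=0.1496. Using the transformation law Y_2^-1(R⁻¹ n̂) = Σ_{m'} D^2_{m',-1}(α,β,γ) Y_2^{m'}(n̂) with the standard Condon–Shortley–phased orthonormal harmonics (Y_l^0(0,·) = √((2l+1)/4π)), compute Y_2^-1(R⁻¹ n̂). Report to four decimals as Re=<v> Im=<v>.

Need the full column D^2_{m',-1} for m'=−2..2 at α=4.9378, β=1.2554, γ=0.1496.
cos(β/2)=0.809380, sin(β/2)=0.587285
d^2_{-2,-1}: single k=1 term ⇒ +0.622783;  D = -0.513857-0.351867i
d^2_{-1,-1}: k∈[0..1] ⇒ +0.429152 -0.677835 = -0.248683;  D = -0.091088+0.231401i
d^2_{0,-1}: k∈[0..1] ⇒ -0.762750 +0.401582 = -0.361168;  D = -0.357134-0.053829i
d^2_{1,-1}: k∈[0..1] ⇒ +0.677835 -0.118958 = +0.558877;  D = +0.042328+0.557272i
d^2_{2,-1}: single k=0 term ⇒ -0.327890;  D = +0.313127-0.097281i
Y_2^{m'}(θ=2.9429,φ=4.1154) and Σ D·Y over m':
  (-0.5139-0.3519i)·(-0.0055-0.0140i)  (-0.0911+0.2314i)·(+0.0840-0.1236i)  (-0.3571-0.0538i)·(+0.5939+0.0000i)  (+0.0423+0.5573i)·(-0.0840-0.1236i)  (+0.3131-0.0973i)·(-0.0055+0.0140i)
Y_2^-1(R⁻¹ n̂) = -0.128265-0.039267i

Re=-0.1283 Im=-0.0393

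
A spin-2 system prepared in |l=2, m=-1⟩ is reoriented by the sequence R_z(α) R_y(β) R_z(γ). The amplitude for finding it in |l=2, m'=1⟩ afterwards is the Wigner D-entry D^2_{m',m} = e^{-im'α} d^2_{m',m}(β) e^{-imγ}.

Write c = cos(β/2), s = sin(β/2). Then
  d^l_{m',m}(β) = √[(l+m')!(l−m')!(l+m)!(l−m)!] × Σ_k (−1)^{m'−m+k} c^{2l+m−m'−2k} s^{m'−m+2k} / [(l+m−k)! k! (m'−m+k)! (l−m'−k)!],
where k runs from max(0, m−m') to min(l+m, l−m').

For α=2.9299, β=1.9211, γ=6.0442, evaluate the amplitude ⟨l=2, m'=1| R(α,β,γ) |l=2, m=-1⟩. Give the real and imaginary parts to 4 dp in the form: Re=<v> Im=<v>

Split into d^2_{1,-1}(β=1.9211) × two z-phases.
Half-angle: c=0.573069, s=0.819507. N=√(6·1·1·6)=6.000000
k∈{0,1} keeps every argument non-negative
  k=0: (−1)^2·6.0000/(2)·0.5731^2·0.8195^2 = +0.661669
  k=1: (−1)^3·6.0000/(6)·0.5731^0·0.8195^4 = -0.451035
d^2_{1,-1}(1.9211) = +0.661669 -0.451035 = +0.210634
Phases: e^{-i·(1)·2.9299}=-0.977677-0.210115i, e^{-i·(-1)·6.0442}=+0.971579-0.236717i ⇒ D=-0.210555+0.005748i

Re=-0.2106 Im=0.0057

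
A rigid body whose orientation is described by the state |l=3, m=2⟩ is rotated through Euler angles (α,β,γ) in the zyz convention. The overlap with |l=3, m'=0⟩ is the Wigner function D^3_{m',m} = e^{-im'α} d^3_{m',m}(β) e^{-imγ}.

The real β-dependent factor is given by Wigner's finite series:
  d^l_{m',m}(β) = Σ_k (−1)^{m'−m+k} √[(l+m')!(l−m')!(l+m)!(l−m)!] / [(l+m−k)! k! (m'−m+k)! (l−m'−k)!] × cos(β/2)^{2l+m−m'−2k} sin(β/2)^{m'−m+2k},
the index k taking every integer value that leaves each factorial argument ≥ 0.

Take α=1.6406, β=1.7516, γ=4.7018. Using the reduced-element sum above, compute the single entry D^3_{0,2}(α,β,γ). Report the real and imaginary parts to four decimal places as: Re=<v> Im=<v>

Re=0.2382 Im=0.0050

First d^3_{0,2}(β=1.7516), then the phase factors e^{-i(0)α} and e^{-i(2)γ}:
c=cos(1.7516/2)=0.640383, s=sin(1.7516/2)=0.768056; N=√[6·6·120·1]=65.726707
The bounds max(0,m−m')=2 and min(l+m,l−m')=3 give 2 terms
  k=2: (−1)^0·65.7267/(12)·0.6404^4·0.7681^2 = +0.543381
  k=3: (−1)^1·65.7267/(12)·0.6404^2·0.7681^4 = -0.781648
d^3_{0,2}(1.7516) = +0.543381 -0.781648 = -0.238267
D = (+1.000000+0.000000i)·(-0.238267)·(-0.999776-0.021176i) = +0.238214+0.005046i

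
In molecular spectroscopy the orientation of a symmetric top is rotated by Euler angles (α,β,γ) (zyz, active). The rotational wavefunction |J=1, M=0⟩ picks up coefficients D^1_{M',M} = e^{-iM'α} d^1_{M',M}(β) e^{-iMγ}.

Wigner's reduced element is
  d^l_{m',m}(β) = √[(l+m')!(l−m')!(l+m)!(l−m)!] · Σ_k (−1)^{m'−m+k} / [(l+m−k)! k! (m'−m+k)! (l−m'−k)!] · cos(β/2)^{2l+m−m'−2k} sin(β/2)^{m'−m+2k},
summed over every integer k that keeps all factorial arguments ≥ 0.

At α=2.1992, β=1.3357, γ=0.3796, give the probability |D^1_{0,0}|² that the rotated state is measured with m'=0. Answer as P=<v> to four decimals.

P=0.0543

Split into d^1_{0,0}(β=1.3357) × two z-phases.
Half-angle: c=0.785155, s=0.619299. N=√(1·1·1·1)=1.000000
k: max(0,(0)−(0))=0 … min(1+(0),1−(0))=1
  k=0: (−1)^0·1.0000/(1)·0.7852^2·0.6193^0 = +0.616468
  k=1: (−1)^1·1.0000/(1)·0.7852^0·0.6193^2 = -0.383532
d^1_{0,0}(1.3357) = +0.616468 -0.383532 = +0.232937
|D^1_{0,0}|² = |d^1_{0,0}(β)|² = (+0.232937)² = 0.054259 (the z-rotation phases have unit modulus)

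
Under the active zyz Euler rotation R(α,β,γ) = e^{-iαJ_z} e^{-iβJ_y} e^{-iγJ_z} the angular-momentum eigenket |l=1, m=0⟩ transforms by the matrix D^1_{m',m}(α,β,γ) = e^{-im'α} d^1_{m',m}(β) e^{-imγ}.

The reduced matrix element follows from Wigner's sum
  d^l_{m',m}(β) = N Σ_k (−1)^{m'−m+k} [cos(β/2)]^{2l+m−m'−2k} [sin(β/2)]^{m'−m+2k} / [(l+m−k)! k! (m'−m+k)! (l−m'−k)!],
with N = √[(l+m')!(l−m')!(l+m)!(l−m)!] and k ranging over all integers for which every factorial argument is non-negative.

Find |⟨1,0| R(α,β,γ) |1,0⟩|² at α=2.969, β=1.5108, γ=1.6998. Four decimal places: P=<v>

P=0.0036

Split into d^1_{0,0}(β=1.5108) × two z-phases.
c=cos(1.5108/2)=0.727997, s=sin(1.5108/2)=0.685580; N=√[1·1·1·1]=1.000000
Admissible k: 0..1 (factorial args all ≥0)
  k=0: (−1)^0·1.0000/(1)·0.7280^2·0.6856^0 = +0.529980
  k=1: (−1)^1·1.0000/(1)·0.7280^0·0.6856^2 = -0.470020
d^1_{0,0}(1.5108) = +0.529980 -0.470020 = +0.059960
|D^1_{0,0}|² = |d^1_{0,0}(β)|² = (+0.059960)² = 0.003595 (the z-rotation phases have unit modulus)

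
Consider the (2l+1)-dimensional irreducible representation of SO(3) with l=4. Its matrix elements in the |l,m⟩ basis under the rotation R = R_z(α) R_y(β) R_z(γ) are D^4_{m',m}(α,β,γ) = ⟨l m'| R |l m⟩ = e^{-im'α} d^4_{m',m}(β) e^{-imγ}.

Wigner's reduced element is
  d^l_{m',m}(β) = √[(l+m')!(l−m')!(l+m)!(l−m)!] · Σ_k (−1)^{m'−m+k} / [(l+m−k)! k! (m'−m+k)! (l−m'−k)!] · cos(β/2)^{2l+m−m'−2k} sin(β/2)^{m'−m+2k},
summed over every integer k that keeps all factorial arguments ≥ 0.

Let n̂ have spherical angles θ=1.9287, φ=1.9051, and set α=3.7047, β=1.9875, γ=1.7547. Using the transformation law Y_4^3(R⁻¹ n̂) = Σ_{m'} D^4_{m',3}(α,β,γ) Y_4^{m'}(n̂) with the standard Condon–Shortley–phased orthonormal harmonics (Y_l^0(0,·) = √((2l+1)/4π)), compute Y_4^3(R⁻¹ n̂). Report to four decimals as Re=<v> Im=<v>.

Need the full column D^4_{m',3} for m'=−4..4 at α=3.7047, β=1.9875, γ=1.7547.
cos(β/2)=0.545551, sin(β/2)=0.838078
d^4_{-4,3}: single k=7 term ⇒ +0.448095;  D = -0.444319-0.058054i
d^4_{-3,3}: k∈[6..7] ⇒ +0.721895 -0.243374 = +0.478521;  D = +0.434322-0.200866i
d^4_{-2,3}: k∈[5..6] ⇒ +0.753551 -0.592774 = +0.160777;  D = -0.087369+0.134966i
d^4_{-1,3}: k∈[4..5] ⇒ +0.578092 -0.818552 = -0.240460;  D = -0.002740+0.240444i
d^4_{0,3}: k∈[3..4] ⇒ +0.336584 -0.794312 = -0.457728;  D = -0.239916-0.389815i
d^4_{1,3}: k∈[2..3] ⇒ +0.146977 -0.578092 = -0.431115;  D = +0.387068+0.189837i
d^4_{2,3}: k∈[1..2] ⇒ +0.045102 -0.319311 = -0.274210;  D = -0.272638+0.029320i
d^4_{3,3}: k∈[0..1] ⇒ +0.007847 -0.129622 = -0.121775;  D = +0.095432-0.075643i
d^4_{4,3}: single k=0 term ⇒ -0.034094;  D = -0.011288+0.032171i
Y_4^{m'}(θ=1.9287,φ=1.9051) and Σ D·Y over m':
  (-0.4443-0.0581i)·(+0.0788-0.3313i)  (+0.4343-0.2009i)·(-0.3037-0.1938i)  (-0.0874+0.1350i)·(+0.0325-0.0256i)  (-0.0027+0.2404i)·(-0.1090-0.3139i)  (-0.2399-0.3898i)·(-0.0163+0.0000i)  (+0.3871+0.1898i)·(+0.1090-0.3139i)  (-0.2726+0.0293i)·(+0.0325+0.0256i)  (+0.0954-0.0756i)·(+0.3037-0.1938i)  (-0.0113+0.0322i)·(+0.0788+0.3313i)
Y_4^3(R⁻¹ n̂) = -0.049799-0.042406i

Re=-0.0498 Im=-0.0424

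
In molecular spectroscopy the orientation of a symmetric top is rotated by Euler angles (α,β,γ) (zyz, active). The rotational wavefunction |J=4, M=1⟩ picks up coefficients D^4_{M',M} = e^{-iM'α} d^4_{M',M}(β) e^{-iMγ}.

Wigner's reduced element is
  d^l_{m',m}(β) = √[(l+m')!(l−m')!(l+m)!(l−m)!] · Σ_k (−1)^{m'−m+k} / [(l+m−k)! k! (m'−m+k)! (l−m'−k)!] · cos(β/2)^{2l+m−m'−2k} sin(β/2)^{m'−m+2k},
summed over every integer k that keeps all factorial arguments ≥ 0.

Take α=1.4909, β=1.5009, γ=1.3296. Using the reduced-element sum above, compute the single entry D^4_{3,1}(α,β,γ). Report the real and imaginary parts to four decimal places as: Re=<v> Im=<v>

D^4_{3,1}(1.4909,1.5009,1.3296) = e^{-i·3·1.4909}·d^4_{3,1}(1.5009)·e^{-i·1·1.3296}. Compute d first:
Half-angle: c=0.731382, s=0.681968. N=√(5040·1·120·6)=1904.940944
k∈{0,1} keeps every argument non-negative
  k=0: (−1)^2·1904.9409/(240)·0.7314^6·0.6820^2 = +0.565020
  k=1: (−1)^3·1904.9409/(144)·0.7314^4·0.6820^4 = -0.818751
d^4_{3,1}(1.5009) = +0.565020 -0.818751 = -0.253731
Phases: e^{-i·(3)·1.4909}=-0.237401+0.971412i, e^{-i·(1)·1.3296}=+0.238864-0.971053i ⇒ D=-0.224954-0.117367i

Re=-0.2250 Im=-0.1174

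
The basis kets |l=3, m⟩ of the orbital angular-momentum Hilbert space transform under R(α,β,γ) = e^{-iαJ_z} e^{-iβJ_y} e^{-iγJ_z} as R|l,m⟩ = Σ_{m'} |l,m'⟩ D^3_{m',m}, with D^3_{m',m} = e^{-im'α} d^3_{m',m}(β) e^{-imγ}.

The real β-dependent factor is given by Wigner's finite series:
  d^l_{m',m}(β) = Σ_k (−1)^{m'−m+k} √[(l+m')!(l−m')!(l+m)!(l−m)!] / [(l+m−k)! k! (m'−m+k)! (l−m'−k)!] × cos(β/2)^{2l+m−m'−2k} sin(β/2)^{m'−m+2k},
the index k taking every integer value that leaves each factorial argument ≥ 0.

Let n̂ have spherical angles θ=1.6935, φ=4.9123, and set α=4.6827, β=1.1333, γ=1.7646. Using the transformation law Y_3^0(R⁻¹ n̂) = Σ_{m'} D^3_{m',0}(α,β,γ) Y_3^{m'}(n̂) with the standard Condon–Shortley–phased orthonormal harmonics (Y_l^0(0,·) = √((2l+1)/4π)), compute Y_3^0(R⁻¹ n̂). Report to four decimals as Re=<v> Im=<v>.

Need the full column D^3_{m',0} for m'=−3..3 at α=4.6827, β=1.1333, γ=1.7646.
cos(β/2)=0.843704, sin(β/2)=0.536809
d^3_{-3,0}: single k=3 term ⇒ +0.415474;  D = +0.036956+0.413827i
d^3_{-2,0}: k∈[2..3] ⇒ +0.799761 -0.323757 = +0.476004;  D = -0.475165+0.028248i
d^3_{-1,0}: k∈[1..3] ⇒ +0.794988 -0.965474 +0.130280 = -0.040206;  D = +0.001193+0.040188i
d^3_{0,0}: k∈[0..3] ⇒ +0.360695 -1.314141 +0.531987 -0.023929 = -0.445387;  D = -0.445387+0.000000i
d^3_{1,0}: k∈[0..2] ⇒ -0.794988 +0.965474 -0.130280 = +0.040206;  D = -0.001193+0.040188i
d^3_{2,0}: k∈[0..1] ⇒ +0.799761 -0.323757 = +0.476004;  D = -0.475165-0.028248i
d^3_{3,0}: single k=0 term ⇒ -0.415474;  D = -0.036956+0.413827i
Y_3^{m'}(θ=1.6935,φ=4.9123) and Σ D·Y over m':
  (+0.0370+0.4138i)·(-0.2302-0.3367i)  (-0.4752+0.0282i)·(+0.1135-0.0480i)  (+0.0012+0.0402i)·(-0.0589-0.2908i)  (-0.4454+0.0000i)·(+0.1336+0.0000i)  (-0.0012+0.0402i)·(+0.0589-0.2908i)  (-0.4752-0.0282i)·(+0.1135+0.0480i)  (-0.0370+0.4138i)·(+0.2302-0.3367i)
Y_3^0(R⁻¹ n̂) = +0.120237+0.000000i

Re=0.1202 Im=0.0000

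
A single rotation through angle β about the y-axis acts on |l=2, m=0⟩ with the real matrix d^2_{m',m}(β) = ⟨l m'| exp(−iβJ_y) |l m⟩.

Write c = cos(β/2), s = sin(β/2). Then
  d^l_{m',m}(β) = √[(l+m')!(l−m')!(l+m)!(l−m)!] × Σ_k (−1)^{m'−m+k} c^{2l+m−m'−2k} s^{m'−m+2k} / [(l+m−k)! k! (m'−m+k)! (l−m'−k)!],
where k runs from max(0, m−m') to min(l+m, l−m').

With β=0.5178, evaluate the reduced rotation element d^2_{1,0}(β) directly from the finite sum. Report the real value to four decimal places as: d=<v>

d=-0.5267

d^2_{1,0}(β=0.5178) via Wigner's sum:
With c≡cos(β/2)=0.966672 and s≡sin(β/2)=0.256017, N=[6·1·2·2]^{1/2}=4.898979
k: max(0,(0)−(1))=0 … min(2+(0),2−(1))=1
  k=0: (−1)^1·4.8990/(2)·0.9667^3·0.2560^1 = -0.566478
  k=1: (−1)^2·4.8990/(2)·0.9667^1·0.2560^3 = +0.039734
d^2_{1,0}(0.5178) = -0.566478 +0.039734 = -0.526743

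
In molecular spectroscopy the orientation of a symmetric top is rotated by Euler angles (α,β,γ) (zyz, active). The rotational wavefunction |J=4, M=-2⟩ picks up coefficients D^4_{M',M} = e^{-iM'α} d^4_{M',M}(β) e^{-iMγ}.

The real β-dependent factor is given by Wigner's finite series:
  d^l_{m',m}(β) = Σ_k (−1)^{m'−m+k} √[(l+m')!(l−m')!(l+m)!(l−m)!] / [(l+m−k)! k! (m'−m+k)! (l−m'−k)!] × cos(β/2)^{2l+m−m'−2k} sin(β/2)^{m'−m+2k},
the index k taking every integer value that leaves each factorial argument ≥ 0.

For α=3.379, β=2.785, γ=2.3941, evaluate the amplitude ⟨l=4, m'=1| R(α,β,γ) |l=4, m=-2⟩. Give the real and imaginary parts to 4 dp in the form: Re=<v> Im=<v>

Re=-0.0911 Im=-0.5586

D^4_{1,-2}(3.379,2.785,2.3941) = e^{-i·1·3.379}·d^4_{1,-2}(2.785)·e^{-i·-2·2.3941}. Compute d first:
Half-angle: c=0.177353, s=0.984147. N=√(120·6·2·720)=1018.233765
Admissible k: 0..2 (factorial args all ≥0)
  k=0: (−1)^3·1018.2338/(72)·0.1774^5·0.9841^3 = -0.002365
  k=1: (−1)^4·1018.2338/(48)·0.1774^3·0.9841^5 = +0.109251
  k=2: (−1)^5·1018.2338/(240)·0.1774^1·0.9841^7 = -0.672815
d^4_{1,-2}(2.785) = -0.002365 +0.109251 -0.672815 = -0.565930
D = (-0.971951+0.235183i)·(-0.565930)·(+0.075738-0.997128i) = -0.091055-0.558557i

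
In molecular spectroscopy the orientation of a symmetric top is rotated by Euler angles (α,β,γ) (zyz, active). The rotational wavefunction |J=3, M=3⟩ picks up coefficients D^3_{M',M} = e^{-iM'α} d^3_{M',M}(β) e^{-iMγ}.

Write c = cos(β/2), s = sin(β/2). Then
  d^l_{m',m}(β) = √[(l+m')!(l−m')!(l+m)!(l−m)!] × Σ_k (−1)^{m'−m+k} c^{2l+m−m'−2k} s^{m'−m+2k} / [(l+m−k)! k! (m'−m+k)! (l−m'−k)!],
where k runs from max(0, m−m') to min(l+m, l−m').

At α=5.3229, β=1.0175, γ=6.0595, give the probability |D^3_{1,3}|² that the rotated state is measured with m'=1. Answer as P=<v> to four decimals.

P=0.2858

First d^3_{1,3}(β=1.0175), then the phase factors e^{-i(1)α} and e^{-i(3)γ}:
Half-angle: c=0.873354, s=0.487086. N=√(24·2·720·1)=185.903201
Admissible k: 2..2 (factorial args all ≥0)
  k=2: (−1)^0·185.9032/(48)·0.8734^4·0.4871^2 = +0.534587
d^3_{1,3}(1.0175) = +0.534587
|D^3_{1,3}|² = |d^3_{1,3}(β)|² = (+0.534587)² = 0.285783 (the z-rotation phases have unit modulus)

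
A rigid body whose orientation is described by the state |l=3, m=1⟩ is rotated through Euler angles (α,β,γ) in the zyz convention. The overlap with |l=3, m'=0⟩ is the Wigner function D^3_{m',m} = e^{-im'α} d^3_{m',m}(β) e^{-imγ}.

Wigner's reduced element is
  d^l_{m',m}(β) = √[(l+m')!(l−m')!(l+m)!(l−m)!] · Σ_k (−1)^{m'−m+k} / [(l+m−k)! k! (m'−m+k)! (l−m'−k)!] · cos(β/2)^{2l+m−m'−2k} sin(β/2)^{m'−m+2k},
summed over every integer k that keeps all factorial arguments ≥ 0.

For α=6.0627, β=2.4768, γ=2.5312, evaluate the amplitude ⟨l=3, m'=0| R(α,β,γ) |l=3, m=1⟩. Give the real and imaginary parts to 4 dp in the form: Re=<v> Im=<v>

Re=-0.4590 Im=-0.3211

Split into d^3_{0,1}(β=2.4768) × two z-phases.
Half-angle: c=0.326309, s=0.945263. N=√(6·6·24·2)=41.569219
Admissible k: 1..3 (factorial args all ≥0)
  k=1: (−1)^0·41.5692/(12)·0.3263^5·0.9453^1 = +0.012114
  k=2: (−1)^1·41.5692/(4)·0.3263^3·0.9453^3 = -0.304970
  k=3: (−1)^2·41.5692/(12)·0.3263^1·0.9453^5 = +0.853068
d^3_{0,1}(2.4768) = +0.012114 -0.304970 +0.853068 = +0.560211
D = (+1.000000+0.000000i)·(+0.560211)·(-0.819423-0.573189i) = -0.459050-0.321107i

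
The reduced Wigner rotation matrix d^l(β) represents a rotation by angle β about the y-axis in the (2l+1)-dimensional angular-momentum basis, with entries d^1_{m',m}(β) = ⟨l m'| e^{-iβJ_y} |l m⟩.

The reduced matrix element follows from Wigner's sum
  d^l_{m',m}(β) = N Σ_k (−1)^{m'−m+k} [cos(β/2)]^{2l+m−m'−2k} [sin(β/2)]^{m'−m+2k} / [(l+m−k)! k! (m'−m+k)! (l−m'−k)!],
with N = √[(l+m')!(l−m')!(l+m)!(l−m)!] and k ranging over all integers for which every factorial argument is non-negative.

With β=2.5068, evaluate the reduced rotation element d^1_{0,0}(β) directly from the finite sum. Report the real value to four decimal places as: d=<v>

d=-0.8052

d^1_{0,0}(β=2.5068) via Wigner's sum:
Half-angle: c=0.312094, s=0.950051. N=√(1·1·1·1)=1.000000
Admissible k: 0..1 (factorial args all ≥0)
  k=0: (−1)^0·1.0000/(1)·0.3121^2·0.9501^0 = +0.097403
  k=1: (−1)^1·1.0000/(1)·0.3121^0·0.9501^2 = -0.902597
d^1_{0,0}(2.5068) = +0.097403 -0.902597 = -0.805195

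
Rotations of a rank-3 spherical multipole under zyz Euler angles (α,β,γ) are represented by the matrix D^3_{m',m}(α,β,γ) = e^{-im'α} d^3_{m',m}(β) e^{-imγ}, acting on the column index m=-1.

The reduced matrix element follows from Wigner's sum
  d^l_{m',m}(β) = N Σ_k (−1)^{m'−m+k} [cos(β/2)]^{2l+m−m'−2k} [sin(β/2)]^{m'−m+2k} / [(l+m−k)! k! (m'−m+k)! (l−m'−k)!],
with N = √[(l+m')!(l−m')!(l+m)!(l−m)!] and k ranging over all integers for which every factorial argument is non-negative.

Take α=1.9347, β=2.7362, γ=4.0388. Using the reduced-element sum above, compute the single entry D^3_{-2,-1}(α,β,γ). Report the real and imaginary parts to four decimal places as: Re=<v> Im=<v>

Re=0.0026 Im=-0.0474

First d^3_{-2,-1}(β=2.7362), then the phase factors e^{-i(-2)α} and e^{-i(-1)γ}:
With c≡cos(β/2)=0.201311 and s≡sin(β/2)=0.979527, N=[1·120·2·24]^{1/2}=75.894664
k∈{1,2} keeps every argument non-negative
  k=1: (−1)^0·75.8947/(24)·0.2013^5·0.9795^1 = +0.001024
  k=2: (−1)^1·75.8947/(12)·0.2013^3·0.9795^3 = -0.048493
d^3_{-2,-1}(2.7362) = +0.001024 -0.048493 = -0.047469
Phases: e^{-i·(-2)·1.9347}=-0.746635-0.665234i, e^{-i·(-1)·4.0388}=-0.623795-0.781588i ⇒ D=+0.002572-0.047400i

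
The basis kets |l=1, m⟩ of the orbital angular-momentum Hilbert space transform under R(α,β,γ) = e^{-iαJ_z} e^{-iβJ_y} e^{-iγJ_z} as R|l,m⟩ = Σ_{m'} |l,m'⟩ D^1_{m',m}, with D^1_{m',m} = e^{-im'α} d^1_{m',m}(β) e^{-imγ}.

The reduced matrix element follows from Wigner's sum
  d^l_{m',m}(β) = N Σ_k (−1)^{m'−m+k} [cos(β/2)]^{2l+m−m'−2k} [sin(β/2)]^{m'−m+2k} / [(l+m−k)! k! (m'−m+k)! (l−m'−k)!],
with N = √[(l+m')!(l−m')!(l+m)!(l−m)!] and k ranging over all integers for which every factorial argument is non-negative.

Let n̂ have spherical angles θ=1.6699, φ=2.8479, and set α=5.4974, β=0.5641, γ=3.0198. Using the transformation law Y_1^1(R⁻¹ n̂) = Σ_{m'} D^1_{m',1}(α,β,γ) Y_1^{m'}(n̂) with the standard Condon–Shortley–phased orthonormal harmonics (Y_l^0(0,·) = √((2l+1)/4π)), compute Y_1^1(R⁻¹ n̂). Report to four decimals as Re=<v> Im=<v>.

Re=-0.2163 Im=-0.1901

Need the full column D^1_{m',1} for m'=−1..1 at α=5.4974, β=0.5641, γ=3.0198.
cos(β/2)=0.960487, sin(β/2)=0.278325
d^1_{-1,1}: single k=2 term ⇒ +0.077465;  D = -0.061007+0.047739i
d^1_{0,1}: single k=1 term ⇒ +0.378059;  D = -0.375258-0.045931i
d^1_{1,1}: single k=0 term ⇒ +0.922535;  D = -0.567964-0.726971i
Y_1^{m'}(θ=1.6699,φ=2.8479) and Σ D·Y over m':
  (-0.0610+0.0477i)·(-0.3291-0.0995i)  (-0.3753-0.0459i)·(-0.0483+0.0000i)  (-0.5680-0.7270i)·(+0.3291-0.0995i)
Y_1^1(R⁻¹ n̂) = -0.216289-0.190121i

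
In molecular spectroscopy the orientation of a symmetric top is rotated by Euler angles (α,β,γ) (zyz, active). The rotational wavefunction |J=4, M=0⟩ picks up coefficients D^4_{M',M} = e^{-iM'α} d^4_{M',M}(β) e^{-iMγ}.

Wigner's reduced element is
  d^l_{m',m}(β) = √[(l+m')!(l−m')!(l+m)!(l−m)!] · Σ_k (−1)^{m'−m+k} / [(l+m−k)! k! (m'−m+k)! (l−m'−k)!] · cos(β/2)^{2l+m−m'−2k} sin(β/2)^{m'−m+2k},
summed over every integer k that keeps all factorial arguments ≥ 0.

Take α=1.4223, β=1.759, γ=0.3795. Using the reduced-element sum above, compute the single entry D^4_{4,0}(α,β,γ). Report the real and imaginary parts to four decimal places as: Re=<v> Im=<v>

Re=0.4035 Im=0.2725

Split into d^4_{4,0}(β=1.759) × two z-phases.
With c≡cos(β/2)=0.637536 and s≡sin(β/2)=0.770420, N=[40320·1·24·24]^{1/2}=4819.161753
k∈{0} keeps every argument non-negative
  k=0: (−1)^4·4819.1618/(576)·0.6375^4·0.7704^4 = +0.486945
d^4_{4,0}(1.759) = +0.486945
D = (+0.828717+0.559668i)·(+0.486945)·(+1.000000+0.000000i) = +0.403539+0.272527i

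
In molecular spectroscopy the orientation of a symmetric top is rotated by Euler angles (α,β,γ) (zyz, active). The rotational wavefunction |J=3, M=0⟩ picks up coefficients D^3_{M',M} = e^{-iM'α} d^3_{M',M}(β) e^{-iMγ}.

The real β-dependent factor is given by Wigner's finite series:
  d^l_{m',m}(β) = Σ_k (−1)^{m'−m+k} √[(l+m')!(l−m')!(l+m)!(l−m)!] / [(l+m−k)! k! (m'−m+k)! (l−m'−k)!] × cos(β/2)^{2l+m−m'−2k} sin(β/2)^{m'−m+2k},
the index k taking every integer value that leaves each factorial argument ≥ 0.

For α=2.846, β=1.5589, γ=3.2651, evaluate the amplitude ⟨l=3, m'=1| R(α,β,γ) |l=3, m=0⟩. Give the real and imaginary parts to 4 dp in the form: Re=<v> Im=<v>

Re=-0.4139 Im=-0.1260

D^3_{1,0}(2.846,1.5589,3.2651) = e^{-i·1·2.846}·d^3_{1,0}(1.5589)·e^{-i·0·3.2651}. Compute d first:
c=cos(1.5589/2)=0.711300, s=sin(1.5589/2)=0.702888; N=√[24·2·6·6]=41.569219
k∈{0,1,2} keeps every argument non-negative
  k=0: (−1)^1·41.5692/(12)·0.7113^5·0.7029^1 = -0.443345
  k=1: (−1)^2·41.5692/(4)·0.7113^3·0.7029^3 = +1.298762
  k=2: (−1)^3·41.5692/(12)·0.7113^1·0.7029^5 = -0.422742
d^3_{1,0}(1.5589) = -0.443345 +1.298762 -0.422742 = +0.432676
Attach z-rotation phases: D = e^{-i(1)(2.846)}·(+0.432676)·e^{-i(0)(3.2651)} = -0.413910-0.126041i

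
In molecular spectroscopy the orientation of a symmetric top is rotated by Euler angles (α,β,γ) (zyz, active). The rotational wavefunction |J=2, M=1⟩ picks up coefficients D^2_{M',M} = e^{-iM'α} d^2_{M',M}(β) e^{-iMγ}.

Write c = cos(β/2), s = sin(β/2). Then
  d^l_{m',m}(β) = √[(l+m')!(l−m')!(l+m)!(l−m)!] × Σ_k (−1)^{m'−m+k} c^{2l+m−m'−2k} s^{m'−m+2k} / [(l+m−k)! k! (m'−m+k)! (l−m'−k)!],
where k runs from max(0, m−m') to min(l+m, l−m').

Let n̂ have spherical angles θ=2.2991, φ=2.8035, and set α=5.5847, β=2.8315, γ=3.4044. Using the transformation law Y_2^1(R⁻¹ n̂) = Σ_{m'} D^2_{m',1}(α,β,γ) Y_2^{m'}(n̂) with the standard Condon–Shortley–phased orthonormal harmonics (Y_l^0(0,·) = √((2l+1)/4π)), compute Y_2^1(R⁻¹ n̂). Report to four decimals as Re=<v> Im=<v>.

Need the full column D^2_{m',1} for m'=−2..2 at α=5.5847, β=2.8315, γ=3.4044.
cos(β/2)=0.154426, sin(β/2)=0.988004
d^2_{-2,1}: single k=3 term ⇒ +0.297870;  D = +0.026470+0.296691i
d^2_{-1,1}: k∈[2..3] ⇒ +0.069836 -0.952874 = -0.883038;  D = +0.505504-0.724031i
d^2_{0,1}: k∈[1..2] ⇒ +0.008912 -0.364815 = -0.355902;  D = +0.343682-0.092461i
d^2_{1,1}: k∈[0..1] ⇒ +0.000569 -0.069836 = -0.069267;  D = +0.062797+0.029233i
d^2_{2,1}: single k=0 term ⇒ -0.007277;  D = +0.003077+0.006594i
Y_2^{m'}(θ=2.2991,φ=2.8035) and Σ D·Y over m':
  (+0.0265+0.2967i)·(+0.1678+0.1346i)  (+0.5055-0.7240i)·(+0.3620+0.1273i)  (+0.3437-0.0925i)·(+0.1038+0.0000i)  (+0.0628+0.0292i)·(-0.3620+0.1273i)  (+0.0031+0.0066i)·(+0.1678-0.1346i)
Y_2^1(R⁻¹ n̂) = +0.250285-0.155923i

Re=0.2503 Im=-0.1559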